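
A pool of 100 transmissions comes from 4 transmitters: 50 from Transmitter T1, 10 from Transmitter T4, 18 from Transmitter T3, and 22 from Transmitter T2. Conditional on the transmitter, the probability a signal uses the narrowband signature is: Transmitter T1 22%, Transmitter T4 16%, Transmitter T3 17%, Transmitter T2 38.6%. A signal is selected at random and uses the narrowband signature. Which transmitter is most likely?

Transmitter T1

By Bayes' rule, posterior ∝ prior × likelihood:
  Transmitter T1: 0.5 × 0.22 = 0.11
  Transmitter T4: 0.1 × 0.16 = 0.016
  Transmitter T3: 0.18 × 0.17 = 0.0306
  Transmitter T2: 0.22 × 0.386 = 0.08492
Sum = 0.24152.
Largest term belongs to Transmitter T1, so Transmitter T1 is most probable.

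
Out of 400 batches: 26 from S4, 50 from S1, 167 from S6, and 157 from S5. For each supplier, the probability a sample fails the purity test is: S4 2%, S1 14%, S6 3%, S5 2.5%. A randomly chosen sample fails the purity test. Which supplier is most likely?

Unnormalized posteriors (prior × likelihood):
  S4: 0.065 × 0.02 = 0.0013
  S1: 0.125 × 0.14 = 0.0175
  S6: 0.4175 × 0.03 = 0.012525
  S5: 0.3925 × 0.025 = 0.0098125
Normalizing constant = 0.0411375.
Largest term belongs to S1, so S1 is most probable.

S1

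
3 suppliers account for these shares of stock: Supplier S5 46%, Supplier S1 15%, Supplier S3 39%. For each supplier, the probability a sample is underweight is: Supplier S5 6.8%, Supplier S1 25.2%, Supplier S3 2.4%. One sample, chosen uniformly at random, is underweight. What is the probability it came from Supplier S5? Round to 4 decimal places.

0.3988

By Bayes' rule, posterior ∝ prior × likelihood:
  Supplier S5: 0.46 × 0.068 = 0.03128
  Supplier S1: 0.15 × 0.252 = 0.0378
  Supplier S3: 0.39 × 0.024 = 0.00936
Total = 0.07844.
P(Supplier S5 | evidence) = 0.03128 / 0.07844 ≈ 0.3988.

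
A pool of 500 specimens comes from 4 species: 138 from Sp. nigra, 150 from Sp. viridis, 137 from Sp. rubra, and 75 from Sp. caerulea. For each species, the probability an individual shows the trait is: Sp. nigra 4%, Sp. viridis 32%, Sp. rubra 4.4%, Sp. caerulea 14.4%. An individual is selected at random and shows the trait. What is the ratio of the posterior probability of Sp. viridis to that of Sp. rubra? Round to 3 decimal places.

7.963

Compute prior × likelihood for every hypothesis:
  Sp. nigra: 0.276 × 0.04 = 0.01104
  Sp. viridis: 0.3 × 0.32 = 0.096
  Sp. rubra: 0.274 × 0.044 = 0.012056
  Sp. caerulea: 0.15 × 0.144 = 0.0216
Normalizing constant = 0.140696.
The ratio is 0.096 / 0.012056 (the normalizer cancels) = 7.963.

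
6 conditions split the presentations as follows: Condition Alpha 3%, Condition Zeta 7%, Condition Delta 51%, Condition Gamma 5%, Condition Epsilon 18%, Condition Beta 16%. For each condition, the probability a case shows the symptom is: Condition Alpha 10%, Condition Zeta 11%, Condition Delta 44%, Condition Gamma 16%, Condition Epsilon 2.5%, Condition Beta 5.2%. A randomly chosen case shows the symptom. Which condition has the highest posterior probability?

Condition Delta

Prior × likelihood for each hypothesis:
  Condition Alpha: 0.03 × 0.1 = 0.003
  Condition Zeta: 0.07 × 0.11 = 0.0077
  Condition Delta: 0.51 × 0.44 = 0.2244
  Condition Gamma: 0.05 × 0.16 = 0.008
  Condition Epsilon: 0.18 × 0.025 = 0.0045
  Condition Beta: 0.16 × 0.052 = 0.00832
Sum = 0.25592.
Largest term belongs to Condition Delta, so Condition Delta is most probable.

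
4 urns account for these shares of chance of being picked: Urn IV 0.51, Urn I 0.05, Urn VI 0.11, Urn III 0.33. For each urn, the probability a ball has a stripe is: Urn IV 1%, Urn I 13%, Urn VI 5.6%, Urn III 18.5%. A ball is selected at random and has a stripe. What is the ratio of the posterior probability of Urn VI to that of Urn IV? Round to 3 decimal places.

1.208

Unnormalized posteriors (prior × likelihood):
  Urn IV: 0.51 × 0.01 = 0.0051
  Urn I: 0.05 × 0.13 = 0.0065
  Urn VI: 0.11 × 0.056 = 0.00616
  Urn III: 0.33 × 0.185 = 0.06105
Sum = 0.07881.
The ratio is 0.00616 / 0.0051 (the normalizer cancels) = 1.208.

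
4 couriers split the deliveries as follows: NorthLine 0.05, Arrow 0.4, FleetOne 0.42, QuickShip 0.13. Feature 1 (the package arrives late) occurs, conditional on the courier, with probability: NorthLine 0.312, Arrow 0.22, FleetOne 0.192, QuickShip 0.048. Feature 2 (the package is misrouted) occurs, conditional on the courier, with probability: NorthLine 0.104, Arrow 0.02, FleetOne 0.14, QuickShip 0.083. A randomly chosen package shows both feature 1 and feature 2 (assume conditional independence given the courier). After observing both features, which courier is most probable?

FleetOne

Compute prior × likelihood for every hypothesis:
  NorthLine: 0.05 × 0.312 × 0.104 = 0.0016224
  Arrow: 0.4 × 0.22 × 0.02 = 0.00176
  FleetOne: 0.42 × 0.192 × 0.14 = 0.0112896
  QuickShip: 0.13 × 0.048 × 0.083 = 0.00051792
Normalizing constant = 0.01518992.
Largest term belongs to FleetOne, so FleetOne is most probable.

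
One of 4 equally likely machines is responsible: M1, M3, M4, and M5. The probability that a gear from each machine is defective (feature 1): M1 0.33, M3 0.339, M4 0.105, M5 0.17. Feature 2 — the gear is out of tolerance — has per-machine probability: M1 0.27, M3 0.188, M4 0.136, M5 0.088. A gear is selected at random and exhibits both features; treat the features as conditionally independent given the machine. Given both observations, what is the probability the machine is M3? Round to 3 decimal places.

0.350

Since the prior is uniform, the posterior is proportional to the likelihood:
  M1: 0.33 × 0.27 = 0.0891
  M3: 0.339 × 0.188 = 0.063732
  M4: 0.105 × 0.136 = 0.01428
  M5: 0.17 × 0.088 = 0.01496
Total = 0.182072.
P(M3 | evidence) = 0.063732 / 0.182072 ≈ 0.350.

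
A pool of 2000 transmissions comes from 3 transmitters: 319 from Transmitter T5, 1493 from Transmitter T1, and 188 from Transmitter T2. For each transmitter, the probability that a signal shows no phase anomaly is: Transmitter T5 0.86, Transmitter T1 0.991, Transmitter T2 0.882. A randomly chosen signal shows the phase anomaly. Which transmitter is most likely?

Transmitter T5

Taking complements, P(anomaly | each) = Transmitter T5 0.14, Transmitter T1 0.009, Transmitter T2 0.118.
Unnormalized posteriors (prior × likelihood):
  Transmitter T5: 0.1595 × 0.14 = 0.02233
  Transmitter T1: 0.7465 × 0.009 = 0.0067185
  Transmitter T2: 0.094 × 0.118 = 0.011092
Normalizing constant = 0.0401405.
Largest term belongs to Transmitter T5, so Transmitter T5 is most probable.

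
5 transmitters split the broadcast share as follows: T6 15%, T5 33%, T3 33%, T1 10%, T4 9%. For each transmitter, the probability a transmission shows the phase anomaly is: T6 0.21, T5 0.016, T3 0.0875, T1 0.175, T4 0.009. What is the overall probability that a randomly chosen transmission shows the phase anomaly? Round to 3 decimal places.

0.084

Unnormalized posteriors (prior × likelihood):
  T6: 0.15 × 0.21 = 0.0315
  T5: 0.33 × 0.016 = 0.00528
  T3: 0.33 × 0.0875 = 0.028875
  T1: 0.1 × 0.175 = 0.0175
  T4: 0.09 × 0.009 = 0.00081
P(anomaly) = 0.0315 + 0.00528 + 0.028875 + 0.0175 + 0.00081 = 0.083965 → 0.084.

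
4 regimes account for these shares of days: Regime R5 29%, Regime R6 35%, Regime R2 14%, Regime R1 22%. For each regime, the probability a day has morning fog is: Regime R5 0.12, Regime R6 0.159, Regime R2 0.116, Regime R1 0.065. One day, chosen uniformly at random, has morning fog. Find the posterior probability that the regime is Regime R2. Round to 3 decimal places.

0.134

Unnormalized posteriors (prior × likelihood):
  Regime R5: 0.29 × 0.12 = 0.0348
  Regime R6: 0.35 × 0.159 = 0.05565
  Regime R2: 0.14 × 0.116 = 0.01624
  Regime R1: 0.22 × 0.065 = 0.0143
Total = 0.12099.
P(Regime R2 | evidence) = 0.01624 / 0.12099 ≈ 0.134.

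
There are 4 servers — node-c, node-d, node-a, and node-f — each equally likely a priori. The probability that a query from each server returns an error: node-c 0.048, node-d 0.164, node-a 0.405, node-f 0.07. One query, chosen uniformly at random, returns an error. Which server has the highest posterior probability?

node-a

Since the prior is uniform, the posterior is proportional to the likelihood:
  node-c: 0.048
  node-d: 0.164
  node-a: 0.405
  node-f: 0.07
Sum = 0.687.
Largest term belongs to node-a, so node-a is most probable.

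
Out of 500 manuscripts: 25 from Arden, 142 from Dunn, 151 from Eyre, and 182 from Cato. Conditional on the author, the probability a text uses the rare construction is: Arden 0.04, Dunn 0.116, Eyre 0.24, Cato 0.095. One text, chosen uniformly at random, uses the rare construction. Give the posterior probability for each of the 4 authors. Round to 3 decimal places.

Unnormalized posteriors (prior × likelihood):
  Arden: 0.05 × 0.04 = 0.002
  Dunn: 0.284 × 0.116 = 0.032944
  Eyre: 0.302 × 0.24 = 0.07248
  Cato: 0.364 × 0.095 = 0.03458
Normalizing constant = 0.142004.
P(Arden | rare-form) = 0.002/0.142004 ≈ 0.014
P(Dunn | rare-form) = 0.032944/0.142004 ≈ 0.232
P(Eyre | rare-form) = 0.07248/0.142004 ≈ 0.510
P(Cato | rare-form) = 0.03458/0.142004 ≈ 0.244

Arden 0.014, Dunn 0.232, Eyre 0.510, Cato 0.244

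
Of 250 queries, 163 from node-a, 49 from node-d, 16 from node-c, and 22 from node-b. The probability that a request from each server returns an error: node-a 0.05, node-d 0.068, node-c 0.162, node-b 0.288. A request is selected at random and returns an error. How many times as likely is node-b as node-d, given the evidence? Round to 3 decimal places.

Prior × likelihood for each hypothesis:
  node-a: 0.652 × 0.05 = 0.0326
  node-d: 0.196 × 0.068 = 0.013328
  node-c: 0.064 × 0.162 = 0.010368
  node-b: 0.088 × 0.288 = 0.025344
Total = 0.08164.
The ratio is 0.025344 / 0.013328 (the normalizer cancels) = 1.902.

1.902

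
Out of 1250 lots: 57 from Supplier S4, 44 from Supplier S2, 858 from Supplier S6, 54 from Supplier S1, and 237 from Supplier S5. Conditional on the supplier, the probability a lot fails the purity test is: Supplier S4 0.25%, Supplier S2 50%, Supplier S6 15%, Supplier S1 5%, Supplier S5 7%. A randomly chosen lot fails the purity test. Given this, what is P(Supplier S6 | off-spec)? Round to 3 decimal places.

0.756

Prior × likelihood for each hypothesis:
  Supplier S4: 0.0456 × 0.0025 = 0.000114
  Supplier S2: 0.0352 × 0.5 = 0.0176
  Supplier S6: 0.6864 × 0.15 = 0.10296
  Supplier S1: 0.0432 × 0.05 = 0.00216
  Supplier S5: 0.1896 × 0.07 = 0.013272
Sum = 0.136106.
P(Supplier S6 | evidence) = 0.10296 / 0.136106 ≈ 0.756.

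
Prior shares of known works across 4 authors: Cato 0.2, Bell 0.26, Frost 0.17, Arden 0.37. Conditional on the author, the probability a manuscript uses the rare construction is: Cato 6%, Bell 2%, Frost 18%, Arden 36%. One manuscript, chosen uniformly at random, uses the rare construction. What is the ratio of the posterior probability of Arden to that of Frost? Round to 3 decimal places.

4.353

Unnormalized posteriors (prior × likelihood):
  Cato: 0.2 × 0.06 = 0.012
  Bell: 0.26 × 0.02 = 0.0052
  Frost: 0.17 × 0.18 = 0.0306
  Arden: 0.37 × 0.36 = 0.1332
Normalizing constant = 0.181.
The ratio is 0.1332 / 0.0306 (the normalizer cancels) = 4.353.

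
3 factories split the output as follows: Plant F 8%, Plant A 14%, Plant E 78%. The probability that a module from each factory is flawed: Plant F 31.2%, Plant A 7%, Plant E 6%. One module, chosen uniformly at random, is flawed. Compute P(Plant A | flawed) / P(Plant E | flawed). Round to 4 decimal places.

Compute prior × likelihood for every hypothesis:
  Plant F: 0.08 × 0.312 = 0.02496
  Plant A: 0.14 × 0.07 = 0.0098
  Plant E: 0.78 × 0.06 = 0.0468
Sum = 0.08156.
The ratio is 0.0098 / 0.0468 (the normalizer cancels) = 0.2094.

0.2094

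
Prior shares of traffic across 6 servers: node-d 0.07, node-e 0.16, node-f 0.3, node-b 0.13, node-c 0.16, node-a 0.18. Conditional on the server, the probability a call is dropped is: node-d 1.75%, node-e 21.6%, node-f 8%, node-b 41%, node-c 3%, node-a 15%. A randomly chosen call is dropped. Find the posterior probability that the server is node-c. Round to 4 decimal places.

Compute prior × likelihood for every hypothesis:
  node-d: 0.07 × 0.0175 = 0.001225
  node-e: 0.16 × 0.216 = 0.03456
  node-f: 0.3 × 0.08 = 0.024
  node-b: 0.13 × 0.41 = 0.0533
  node-c: 0.16 × 0.03 = 0.0048
  node-a: 0.18 × 0.15 = 0.027
Total = 0.144885.
P(node-c | evidence) = 0.0048 / 0.144885 ≈ 0.0331.

0.0331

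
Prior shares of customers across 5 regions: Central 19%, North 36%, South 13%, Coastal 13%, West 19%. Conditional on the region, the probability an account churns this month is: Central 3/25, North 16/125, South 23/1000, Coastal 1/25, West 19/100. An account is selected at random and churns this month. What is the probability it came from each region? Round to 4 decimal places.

By Bayes' rule, posterior ∝ prior × likelihood:
  Central: 0.19 × 0.12 = 0.0228
  North: 0.36 × 0.128 = 0.04608
  South: 0.13 × 0.023 = 0.00299
  Coastal: 0.13 × 0.04 = 0.0052
  West: 0.19 × 0.19 = 0.0361
Total = 0.11317.
P(Central | churn) = 0.0228/0.11317 ≈ 0.2015
P(North | churn) = 0.04608/0.11317 ≈ 0.4072
P(South | churn) = 0.00299/0.11317 ≈ 0.0264
P(Coastal | churn) = 0.0052/0.11317 ≈ 0.0459
P(West | churn) = 0.0361/0.11317 ≈ 0.3190

Central 0.2015, North 0.4072, South 0.0264, Coastal 0.0459, West 0.3190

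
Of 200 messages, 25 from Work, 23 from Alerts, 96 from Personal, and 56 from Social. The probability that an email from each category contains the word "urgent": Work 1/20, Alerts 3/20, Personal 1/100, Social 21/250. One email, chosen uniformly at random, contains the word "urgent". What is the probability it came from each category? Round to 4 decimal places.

Unnormalized posteriors (prior × likelihood):
  Work: 0.125 × 0.05 = 0.00625
  Alerts: 0.115 × 0.15 = 0.01725
  Personal: 0.48 × 0.01 = 0.0048
  Social: 0.28 × 0.084 = 0.02352
Total = 0.05182.
P(Work | urgent-flag) = 0.00625/0.05182 ≈ 0.1206
P(Alerts | urgent-flag) = 0.01725/0.05182 ≈ 0.3329
P(Personal | urgent-flag) = 0.0048/0.05182 ≈ 0.0926
P(Social | urgent-flag) = 0.02352/0.05182 ≈ 0.4539

Work 0.1206, Alerts 0.3329, Personal 0.0926, Social 0.4539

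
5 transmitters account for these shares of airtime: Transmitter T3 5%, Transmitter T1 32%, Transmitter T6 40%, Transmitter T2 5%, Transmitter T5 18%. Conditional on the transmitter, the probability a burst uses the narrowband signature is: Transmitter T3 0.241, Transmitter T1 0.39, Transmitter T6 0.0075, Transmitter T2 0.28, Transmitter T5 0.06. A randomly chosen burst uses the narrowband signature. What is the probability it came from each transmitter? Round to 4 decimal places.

Unnormalized posteriors (prior × likelihood):
  Transmitter T3: 0.05 × 0.241 = 0.01205
  Transmitter T1: 0.32 × 0.39 = 0.1248
  Transmitter T6: 0.4 × 0.0075 = 0.003
  Transmitter T2: 0.05 × 0.28 = 0.014
  Transmitter T5: 0.18 × 0.06 = 0.0108
Total = 0.16465.
P(Transmitter T3 | narrowband) = 0.01205/0.16465 ≈ 0.0732
P(Transmitter T1 | narrowband) = 0.1248/0.16465 ≈ 0.7580
P(Transmitter T6 | narrowband) = 0.003/0.16465 ≈ 0.0182
P(Transmitter T2 | narrowband) = 0.014/0.16465 ≈ 0.0850
P(Transmitter T5 | narrowband) = 0.0108/0.16465 ≈ 0.0656

Transmitter T3 0.0732, Transmitter T1 0.7580, Transmitter T6 0.0182, Transmitter T2 0.0850, Transmitter T5 0.0656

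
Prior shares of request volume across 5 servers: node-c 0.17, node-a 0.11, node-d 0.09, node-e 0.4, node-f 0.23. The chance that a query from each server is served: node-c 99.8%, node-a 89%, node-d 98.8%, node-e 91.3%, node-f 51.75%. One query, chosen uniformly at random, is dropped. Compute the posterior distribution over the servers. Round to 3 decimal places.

node-c 0.002, node-a 0.076, node-d 0.007, node-e 0.218, node-f 0.697

Taking complements, P(dropped | each) = node-c 0.002, node-a 0.11, node-d 0.012, node-e 0.087, node-f 0.4825.
By Bayes' rule, posterior ∝ prior × likelihood:
  node-c: 0.17 × 0.002 = 0.00034
  node-a: 0.11 × 0.11 = 0.0121
  node-d: 0.09 × 0.012 = 0.00108
  node-e: 0.4 × 0.087 = 0.0348
  node-f: 0.23 × 0.4825 = 0.110975
Normalizing constant = 0.159295.
P(node-c | dropped) = 0.00034/0.159295 ≈ 0.002
P(node-a | dropped) = 0.0121/0.159295 ≈ 0.076
P(node-d | dropped) = 0.00108/0.159295 ≈ 0.007
P(node-e | dropped) = 0.0348/0.159295 ≈ 0.218
P(node-f | dropped) = 0.110975/0.159295 ≈ 0.697
(Check: 0.002+0.076+0.007+0.218+0.697 = 1.000.)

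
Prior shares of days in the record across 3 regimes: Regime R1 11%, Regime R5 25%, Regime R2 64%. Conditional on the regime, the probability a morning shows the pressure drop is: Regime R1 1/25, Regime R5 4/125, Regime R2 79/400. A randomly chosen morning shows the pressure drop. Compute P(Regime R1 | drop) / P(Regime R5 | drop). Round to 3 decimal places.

By Bayes' rule, posterior ∝ prior × likelihood:
  Regime R1: 0.11 × 0.04 = 0.0044
  Regime R5: 0.25 × 0.032 = 0.008
  Regime R2: 0.64 × 0.1975 = 0.1264
Total = 0.1388.
The ratio is 0.0044 / 0.008 (the normalizer cancels) = 0.550.

0.550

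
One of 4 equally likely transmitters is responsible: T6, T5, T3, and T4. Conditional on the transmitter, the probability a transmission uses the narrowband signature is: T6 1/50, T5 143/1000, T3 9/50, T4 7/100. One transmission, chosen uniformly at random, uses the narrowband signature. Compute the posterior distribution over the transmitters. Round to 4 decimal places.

Since the prior is uniform, the posterior is proportional to the likelihood:
  T6: 0.02
  T5: 0.143
  T3: 0.18
  T4: 0.07
Sum = 0.413.
P(T6 | narrowband) = 0.02/0.413 ≈ 0.0484
P(T5 | narrowband) = 0.143/0.413 ≈ 0.3462
P(T3 | narrowband) = 0.18/0.413 ≈ 0.4358
P(T4 | narrowband) = 0.07/0.413 ≈ 0.1695
(Check: 0.0484+0.3462+0.4358+0.1695 = 0.9999.)

T6 0.0484, T5 0.3462, T3 0.4358, T4 0.1695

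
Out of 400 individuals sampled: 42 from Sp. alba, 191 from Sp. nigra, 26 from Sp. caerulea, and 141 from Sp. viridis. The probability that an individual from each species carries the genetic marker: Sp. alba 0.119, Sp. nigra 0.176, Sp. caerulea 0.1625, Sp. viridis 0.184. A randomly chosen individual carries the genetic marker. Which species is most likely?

Prior × likelihood for each hypothesis:
  Sp. alba: 0.105 × 0.119 = 0.012495
  Sp. nigra: 0.4775 × 0.176 = 0.08404
  Sp. caerulea: 0.065 × 0.1625 = 0.0105625
  Sp. viridis: 0.3525 × 0.184 = 0.06486
Total = 0.1719575.
Largest term belongs to Sp. nigra, so Sp. nigra is most probable.

Sp. nigra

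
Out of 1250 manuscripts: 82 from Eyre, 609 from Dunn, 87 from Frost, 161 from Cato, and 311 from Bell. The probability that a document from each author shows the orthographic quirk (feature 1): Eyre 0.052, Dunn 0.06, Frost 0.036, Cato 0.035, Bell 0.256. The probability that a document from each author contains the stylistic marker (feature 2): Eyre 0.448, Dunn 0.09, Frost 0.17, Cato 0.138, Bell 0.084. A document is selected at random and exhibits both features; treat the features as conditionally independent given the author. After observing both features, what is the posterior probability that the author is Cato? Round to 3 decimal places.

Unnormalized posteriors (prior × likelihood):
  Eyre: 0.0656 × 0.052 × 0.448 = 0.0015282176
  Dunn: 0.4872 × 0.06 × 0.09 = 0.00263088
  Frost: 0.0696 × 0.036 × 0.17 = 0.000425952
  Cato: 0.1288 × 0.035 × 0.138 = 0.000622104
  Bell: 0.2488 × 0.256 × 0.084 = 0.0053501952
Total = 0.0105573488.
P(Cato | evidence) = 0.000622104 / 0.0105573488 ≈ 0.059.

0.059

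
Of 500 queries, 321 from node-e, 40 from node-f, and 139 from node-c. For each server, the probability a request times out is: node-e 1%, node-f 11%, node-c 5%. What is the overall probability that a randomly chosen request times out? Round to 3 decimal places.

Unnormalized posteriors (prior × likelihood):
  node-e: 0.642 × 0.01 = 0.00642
  node-f: 0.08 × 0.11 = 0.0088
  node-c: 0.278 × 0.05 = 0.0139
P(timeout) = 0.00642 + 0.0088 + 0.0139 = 0.02912 → 0.029.

0.029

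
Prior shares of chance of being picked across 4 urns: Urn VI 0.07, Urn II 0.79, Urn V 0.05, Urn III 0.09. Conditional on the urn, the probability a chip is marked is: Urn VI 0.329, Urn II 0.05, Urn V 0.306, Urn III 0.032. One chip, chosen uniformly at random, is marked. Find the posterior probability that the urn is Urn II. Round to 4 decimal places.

By Bayes' rule, posterior ∝ prior × likelihood:
  Urn VI: 0.07 × 0.329 = 0.02303
  Urn II: 0.79 × 0.05 = 0.0395
  Urn V: 0.05 × 0.306 = 0.0153
  Urn III: 0.09 × 0.032 = 0.00288
Sum = 0.08071.
P(Urn II | evidence) = 0.0395 / 0.08071 ≈ 0.4894.

0.4894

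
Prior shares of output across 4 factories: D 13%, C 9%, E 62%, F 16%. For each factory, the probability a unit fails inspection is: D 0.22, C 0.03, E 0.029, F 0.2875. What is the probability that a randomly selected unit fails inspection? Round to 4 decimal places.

Unnormalized posteriors (prior × likelihood):
  D: 0.13 × 0.22 = 0.0286
  C: 0.09 × 0.03 = 0.0027
  E: 0.62 × 0.029 = 0.01798
  F: 0.16 × 0.2875 = 0.046
P(nonconforming) = 0.0286 + 0.0027 + 0.01798 + 0.046 = 0.09528 → 0.0953.

0.0953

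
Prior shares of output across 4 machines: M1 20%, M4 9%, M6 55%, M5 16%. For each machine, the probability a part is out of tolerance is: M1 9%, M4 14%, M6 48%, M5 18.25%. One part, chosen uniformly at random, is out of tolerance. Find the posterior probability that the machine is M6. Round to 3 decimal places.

0.815

Prior × likelihood for each hypothesis:
  M1: 0.2 × 0.09 = 0.018
  M4: 0.09 × 0.14 = 0.0126
  M6: 0.55 × 0.48 = 0.264
  M5: 0.16 × 0.1825 = 0.0292
Sum = 0.3238.
P(M6 | evidence) = 0.264 / 0.3238 ≈ 0.815.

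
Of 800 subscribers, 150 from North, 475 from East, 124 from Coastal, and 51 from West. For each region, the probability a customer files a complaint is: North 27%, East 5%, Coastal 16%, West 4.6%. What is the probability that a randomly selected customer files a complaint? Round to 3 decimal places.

By Bayes' rule, posterior ∝ prior × likelihood:
  North: 0.1875 × 0.27 = 0.050625
  East: 0.59375 × 0.05 = 0.0296875
  Coastal: 0.155 × 0.16 = 0.0248
  West: 0.06375 × 0.046 = 0.0029325
P(complaint) = 0.050625 + 0.0296875 + 0.0248 + 0.0029325 = 0.108045 → 0.108.

0.108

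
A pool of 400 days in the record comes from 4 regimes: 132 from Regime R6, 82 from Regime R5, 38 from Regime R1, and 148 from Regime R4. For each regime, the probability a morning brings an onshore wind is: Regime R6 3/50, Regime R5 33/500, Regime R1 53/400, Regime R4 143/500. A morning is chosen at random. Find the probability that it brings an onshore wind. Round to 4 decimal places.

0.1517

Compute prior × likelihood for every hypothesis:
  Regime R6: 0.33 × 0.06 = 0.0198
  Regime R5: 0.205 × 0.066 = 0.01353
  Regime R1: 0.095 × 0.1325 = 0.0125875
  Regime R4: 0.37 × 0.286 = 0.10582
P(onshore) = 0.0198 + 0.01353 + 0.0125875 + 0.10582 = 0.1517375 → 0.1517.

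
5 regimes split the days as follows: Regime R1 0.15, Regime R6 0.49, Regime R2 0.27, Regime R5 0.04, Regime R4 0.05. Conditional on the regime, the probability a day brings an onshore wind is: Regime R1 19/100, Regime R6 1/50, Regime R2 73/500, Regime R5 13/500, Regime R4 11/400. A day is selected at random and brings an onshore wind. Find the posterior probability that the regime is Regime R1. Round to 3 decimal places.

0.356

Unnormalized posteriors (prior × likelihood):
  Regime R1: 0.15 × 0.19 = 0.0285
  Regime R6: 0.49 × 0.02 = 0.0098
  Regime R2: 0.27 × 0.146 = 0.03942
  Regime R5: 0.04 × 0.026 = 0.00104
  Regime R4: 0.05 × 0.0275 = 0.001375
Normalizing constant = 0.080135.
P(Regime R1 | evidence) = 0.0285 / 0.080135 ≈ 0.356.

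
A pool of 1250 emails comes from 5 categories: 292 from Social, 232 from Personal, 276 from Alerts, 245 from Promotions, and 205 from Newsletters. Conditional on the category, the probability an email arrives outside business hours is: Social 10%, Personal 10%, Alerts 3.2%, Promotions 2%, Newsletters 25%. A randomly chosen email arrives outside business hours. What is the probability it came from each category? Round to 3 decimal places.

Compute prior × likelihood for every hypothesis:
  Social: 0.2336 × 0.1 = 0.02336
  Personal: 0.1856 × 0.1 = 0.01856
  Alerts: 0.2208 × 0.032 = 0.0070656
  Promotions: 0.196 × 0.02 = 0.00392
  Newsletters: 0.164 × 0.25 = 0.041
Total = 0.0939056.
P(Social | off-hours) = 0.02336/0.0939056 ≈ 0.249
P(Personal | off-hours) = 0.01856/0.0939056 ≈ 0.198
P(Alerts | off-hours) = 0.0070656/0.0939056 ≈ 0.075
P(Promotions | off-hours) = 0.00392/0.0939056 ≈ 0.042
P(Newsletters | off-hours) = 0.041/0.0939056 ≈ 0.437

Social 0.249, Personal 0.198, Alerts 0.075, Promotions 0.042, Newsletters 0.437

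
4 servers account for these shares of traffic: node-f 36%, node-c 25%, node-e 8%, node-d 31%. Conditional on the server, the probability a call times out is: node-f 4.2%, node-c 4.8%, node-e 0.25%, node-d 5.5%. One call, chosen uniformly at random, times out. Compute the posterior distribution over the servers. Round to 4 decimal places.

Unnormalized posteriors (prior × likelihood):
  node-f: 0.36 × 0.042 = 0.01512
  node-c: 0.25 × 0.048 = 0.012
  node-e: 0.08 × 0.0025 = 0.0002
  node-d: 0.31 × 0.055 = 0.01705
Sum = 0.04437.
P(node-f | timeout) = 0.01512/0.04437 ≈ 0.3408
P(node-c | timeout) = 0.012/0.04437 ≈ 0.2705
P(node-e | timeout) = 0.0002/0.04437 ≈ 0.0045
P(node-d | timeout) = 0.01705/0.04437 ≈ 0.3843

node-f 0.3408, node-c 0.2705, node-e 0.0045, node-d 0.3843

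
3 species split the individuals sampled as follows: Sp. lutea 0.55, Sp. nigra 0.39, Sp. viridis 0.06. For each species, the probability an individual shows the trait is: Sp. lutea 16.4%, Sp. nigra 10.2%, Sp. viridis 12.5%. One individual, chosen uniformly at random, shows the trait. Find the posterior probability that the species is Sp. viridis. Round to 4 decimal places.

0.0546

Prior × likelihood for each hypothesis:
  Sp. lutea: 0.55 × 0.164 = 0.0902
  Sp. nigra: 0.39 × 0.102 = 0.03978
  Sp. viridis: 0.06 × 0.125 = 0.0075
Sum = 0.13748.
P(Sp. viridis | evidence) = 0.0075 / 0.13748 ≈ 0.0546.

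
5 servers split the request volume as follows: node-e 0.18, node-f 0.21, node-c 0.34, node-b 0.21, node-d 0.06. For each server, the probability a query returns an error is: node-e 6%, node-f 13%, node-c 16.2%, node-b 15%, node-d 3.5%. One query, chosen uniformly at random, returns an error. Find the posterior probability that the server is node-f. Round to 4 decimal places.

0.2153

Unnormalized posteriors (prior × likelihood):
  node-e: 0.18 × 0.06 = 0.0108
  node-f: 0.21 × 0.13 = 0.0273
  node-c: 0.34 × 0.162 = 0.05508
  node-b: 0.21 × 0.15 = 0.0315
  node-d: 0.06 × 0.035 = 0.0021
Total = 0.12678.
P(node-f | evidence) = 0.0273 / 0.12678 ≈ 0.2153.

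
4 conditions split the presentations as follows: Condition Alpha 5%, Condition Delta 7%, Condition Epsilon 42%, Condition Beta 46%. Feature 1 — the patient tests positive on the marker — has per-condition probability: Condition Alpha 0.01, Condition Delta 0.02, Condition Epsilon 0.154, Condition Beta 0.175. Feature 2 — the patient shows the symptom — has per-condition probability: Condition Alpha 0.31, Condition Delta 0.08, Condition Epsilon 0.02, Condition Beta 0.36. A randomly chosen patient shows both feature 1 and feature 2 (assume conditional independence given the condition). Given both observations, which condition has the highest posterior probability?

Condition Beta

Unnormalized posteriors (prior × likelihood):
  Condition Alpha: 0.05 × 0.01 × 0.31 = 0.000155
  Condition Delta: 0.07 × 0.02 × 0.08 = 0.000112
  Condition Epsilon: 0.42 × 0.154 × 0.02 = 0.0012936
  Condition Beta: 0.46 × 0.175 × 0.36 = 0.02898
Normalizing constant = 0.0305406.
Largest term belongs to Condition Beta, so Condition Beta is most probable.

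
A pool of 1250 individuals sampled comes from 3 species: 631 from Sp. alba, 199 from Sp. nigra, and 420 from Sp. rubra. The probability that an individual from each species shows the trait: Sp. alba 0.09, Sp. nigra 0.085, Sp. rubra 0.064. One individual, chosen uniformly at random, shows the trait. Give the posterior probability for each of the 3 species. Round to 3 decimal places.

Unnormalized posteriors (prior × likelihood):
  Sp. alba: 0.5048 × 0.09 = 0.045432
  Sp. nigra: 0.1592 × 0.085 = 0.013532
  Sp. rubra: 0.336 × 0.064 = 0.021504
Normalizing constant = 0.080468.
P(Sp. alba | trait) = 0.045432/0.080468 ≈ 0.565
P(Sp. nigra | trait) = 0.013532/0.080468 ≈ 0.168
P(Sp. rubra | trait) = 0.021504/0.080468 ≈ 0.267
(Check: 0.565+0.168+0.267 = 1.000.)

Sp. alba 0.565, Sp. nigra 0.168, Sp. rubra 0.267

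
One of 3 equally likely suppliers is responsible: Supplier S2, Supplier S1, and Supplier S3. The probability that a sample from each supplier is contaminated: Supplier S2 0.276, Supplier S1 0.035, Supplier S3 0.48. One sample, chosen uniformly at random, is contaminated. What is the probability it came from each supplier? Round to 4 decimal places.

Since the prior is uniform, the posterior is proportional to the likelihood:
  Supplier S2: 0.276
  Supplier S1: 0.035
  Supplier S3: 0.48
Sum = 0.791.
P(Supplier S2 | contaminated) = 0.276/0.791 ≈ 0.3489
P(Supplier S1 | contaminated) = 0.035/0.791 ≈ 0.0442
P(Supplier S3 | contaminated) = 0.48/0.791 ≈ 0.6068

Supplier S2 0.3489, Supplier S1 0.0442, Supplier S3 0.6068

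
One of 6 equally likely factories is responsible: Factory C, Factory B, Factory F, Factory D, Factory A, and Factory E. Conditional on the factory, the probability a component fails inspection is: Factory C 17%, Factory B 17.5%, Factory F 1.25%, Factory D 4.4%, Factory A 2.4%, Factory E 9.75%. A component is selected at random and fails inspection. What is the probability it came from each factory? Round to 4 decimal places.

With a uniform prior (1/6 each), posterior ∝ likelihood:
  Factory C: 0.17
  Factory B: 0.175
  Factory F: 0.0125
  Factory D: 0.044
  Factory A: 0.024
  Factory E: 0.0975
Normalizing constant = 0.523.
P(Factory C | nonconforming) = 0.17/0.523 ≈ 0.3250
P(Factory B | nonconforming) = 0.175/0.523 ≈ 0.3346
P(Factory F | nonconforming) = 0.0125/0.523 ≈ 0.0239
P(Factory D | nonconforming) = 0.044/0.523 ≈ 0.0841
P(Factory A | nonconforming) = 0.024/0.523 ≈ 0.0459
P(Factory E | nonconforming) = 0.0975/0.523 ≈ 0.1864

Factory C 0.3250, Factory B 0.3346, Factory F 0.0239, Factory D 0.0841, Factory A 0.0459, Factory E 0.1864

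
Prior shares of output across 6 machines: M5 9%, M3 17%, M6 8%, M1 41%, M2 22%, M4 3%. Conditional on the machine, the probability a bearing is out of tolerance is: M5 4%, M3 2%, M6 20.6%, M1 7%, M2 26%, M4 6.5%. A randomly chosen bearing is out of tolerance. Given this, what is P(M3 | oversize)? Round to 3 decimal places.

Unnormalized posteriors (prior × likelihood):
  M5: 0.09 × 0.04 = 0.0036
  M3: 0.17 × 0.02 = 0.0034
  M6: 0.08 × 0.206 = 0.01648
  M1: 0.41 × 0.07 = 0.0287
  M2: 0.22 × 0.26 = 0.0572
  M4: 0.03 × 0.065 = 0.00195
Normalizing constant = 0.11133.
P(M3 | evidence) = 0.0034 / 0.11133 ≈ 0.031.

0.031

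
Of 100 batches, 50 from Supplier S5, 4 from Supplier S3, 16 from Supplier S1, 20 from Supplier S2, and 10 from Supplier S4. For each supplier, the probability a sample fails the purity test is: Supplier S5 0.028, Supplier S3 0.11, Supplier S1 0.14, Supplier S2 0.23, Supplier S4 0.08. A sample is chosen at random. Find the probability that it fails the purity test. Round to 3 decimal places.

Unnormalized posteriors (prior × likelihood):
  Supplier S5: 0.5 × 0.028 = 0.014
  Supplier S3: 0.04 × 0.11 = 0.0044
  Supplier S1: 0.16 × 0.14 = 0.0224
  Supplier S2: 0.2 × 0.23 = 0.046
  Supplier S4: 0.1 × 0.08 = 0.008
P(off-spec) = 0.014 + 0.0044 + 0.0224 + 0.046 + 0.008 = 0.0948 → 0.095.

0.095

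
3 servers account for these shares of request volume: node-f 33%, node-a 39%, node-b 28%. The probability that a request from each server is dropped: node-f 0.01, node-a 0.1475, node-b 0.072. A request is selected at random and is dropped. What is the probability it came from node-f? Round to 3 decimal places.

0.041

Compute prior × likelihood for every hypothesis:
  node-f: 0.33 × 0.01 = 0.0033
  node-a: 0.39 × 0.1475 = 0.057525
  node-b: 0.28 × 0.072 = 0.02016
Sum = 0.080985.
P(node-f | evidence) = 0.0033 / 0.080985 ≈ 0.041.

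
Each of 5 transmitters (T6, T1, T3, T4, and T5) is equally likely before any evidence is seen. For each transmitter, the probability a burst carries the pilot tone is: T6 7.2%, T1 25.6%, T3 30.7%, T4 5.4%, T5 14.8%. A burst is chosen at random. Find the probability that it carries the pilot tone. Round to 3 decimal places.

With a uniform prior (1/5 each), posterior ∝ likelihood:
  T6: 0.072
  T1: 0.256
  T3: 0.307
  T4: 0.054
  T5: 0.148
P(pilot) = (1/5) × (0.072 + 0.256 + 0.307 + 0.054 + 0.148) = 0.837/5 ≈ 0.167.

0.167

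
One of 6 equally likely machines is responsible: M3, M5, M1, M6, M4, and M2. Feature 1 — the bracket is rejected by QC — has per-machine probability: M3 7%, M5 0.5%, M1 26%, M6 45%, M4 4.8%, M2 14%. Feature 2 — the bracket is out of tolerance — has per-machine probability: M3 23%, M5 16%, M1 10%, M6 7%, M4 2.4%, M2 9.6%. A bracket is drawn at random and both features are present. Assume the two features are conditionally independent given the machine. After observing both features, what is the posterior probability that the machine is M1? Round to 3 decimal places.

0.292

Since the prior is uniform, the posterior is proportional to the likelihood:
  M3: 0.07 × 0.23 = 0.0161
  M5: 0.005 × 0.16 = 0.0008
  M1: 0.26 × 0.1 = 0.026
  M6: 0.45 × 0.07 = 0.0315
  M4: 0.048 × 0.024 = 0.001152
  M2: 0.14 × 0.096 = 0.01344
Normalizing constant = 0.088992.
P(M1 | evidence) = 0.026 / 0.088992 ≈ 0.292.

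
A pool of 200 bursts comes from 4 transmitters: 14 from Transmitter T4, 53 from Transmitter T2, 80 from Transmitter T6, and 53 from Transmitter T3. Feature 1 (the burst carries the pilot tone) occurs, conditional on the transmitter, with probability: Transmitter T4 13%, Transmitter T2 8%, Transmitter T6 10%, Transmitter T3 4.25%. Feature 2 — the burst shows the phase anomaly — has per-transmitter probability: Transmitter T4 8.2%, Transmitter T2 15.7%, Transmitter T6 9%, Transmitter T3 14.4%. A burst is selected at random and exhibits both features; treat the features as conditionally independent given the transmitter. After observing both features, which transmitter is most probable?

Compute prior × likelihood for every hypothesis:
  Transmitter T4: 0.07 × 0.13 × 0.082 = 0.0007462
  Transmitter T2: 0.265 × 0.08 × 0.157 = 0.0033284
  Transmitter T6: 0.4 × 0.1 × 0.09 = 0.0036
  Transmitter T3: 0.265 × 0.0425 × 0.144 = 0.0016218
Normalizing constant = 0.0092964.
Largest term belongs to Transmitter T6, so Transmitter T6 is most probable.

Transmitter T6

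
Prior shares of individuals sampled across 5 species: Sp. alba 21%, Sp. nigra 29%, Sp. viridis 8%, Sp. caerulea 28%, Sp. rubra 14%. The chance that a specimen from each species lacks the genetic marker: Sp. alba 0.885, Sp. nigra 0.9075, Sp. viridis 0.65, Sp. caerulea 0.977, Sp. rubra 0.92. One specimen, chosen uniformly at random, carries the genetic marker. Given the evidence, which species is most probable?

Sp. viridis

Taking complements, P(marker | each) = Sp. alba 0.115, Sp. nigra 0.0925, Sp. viridis 0.35, Sp. caerulea 0.023, Sp. rubra 0.08.
Compute prior × likelihood for every hypothesis:
  Sp. alba: 0.21 × 0.115 = 0.02415
  Sp. nigra: 0.29 × 0.0925 = 0.026825
  Sp. viridis: 0.08 × 0.35 = 0.028
  Sp. caerulea: 0.28 × 0.023 = 0.00644
  Sp. rubra: 0.14 × 0.08 = 0.0112
Total = 0.096615.
Largest term belongs to Sp. viridis, so Sp. viridis is most probable.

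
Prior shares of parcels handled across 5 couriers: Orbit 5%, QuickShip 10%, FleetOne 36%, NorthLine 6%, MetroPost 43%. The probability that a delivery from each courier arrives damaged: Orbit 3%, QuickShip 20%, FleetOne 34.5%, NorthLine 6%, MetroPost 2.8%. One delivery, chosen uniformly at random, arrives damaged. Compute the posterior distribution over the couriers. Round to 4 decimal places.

Prior × likelihood for each hypothesis:
  Orbit: 0.05 × 0.03 = 0.0015
  QuickShip: 0.1 × 0.2 = 0.02
  FleetOne: 0.36 × 0.345 = 0.1242
  NorthLine: 0.06 × 0.06 = 0.0036
  MetroPost: 0.43 × 0.028 = 0.01204
Normalizing constant = 0.16134.
P(Orbit | damaged) = 0.0015/0.16134 ≈ 0.0093
P(QuickShip | damaged) = 0.02/0.16134 ≈ 0.1240
P(FleetOne | damaged) = 0.1242/0.16134 ≈ 0.7698
P(NorthLine | damaged) = 0.0036/0.16134 ≈ 0.0223
P(MetroPost | damaged) = 0.01204/0.16134 ≈ 0.0746

Orbit 0.0093, QuickShip 0.1240, FleetOne 0.7698, NorthLine 0.0223, MetroPost 0.0746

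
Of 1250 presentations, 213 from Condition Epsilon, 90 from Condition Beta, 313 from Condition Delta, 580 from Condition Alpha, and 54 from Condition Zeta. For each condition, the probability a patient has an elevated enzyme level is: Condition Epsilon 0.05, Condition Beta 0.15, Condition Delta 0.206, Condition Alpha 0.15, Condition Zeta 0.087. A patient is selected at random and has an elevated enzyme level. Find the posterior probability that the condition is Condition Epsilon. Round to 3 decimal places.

0.059

By Bayes' rule, posterior ∝ prior × likelihood:
  Condition Epsilon: 0.1704 × 0.05 = 0.00852
  Condition Beta: 0.072 × 0.15 = 0.0108
  Condition Delta: 0.2504 × 0.206 = 0.0515824
  Condition Alpha: 0.464 × 0.15 = 0.0696
  Condition Zeta: 0.0432 × 0.087 = 0.0037584
Total = 0.1442608.
P(Condition Epsilon | evidence) = 0.00852 / 0.1442608 ≈ 0.059.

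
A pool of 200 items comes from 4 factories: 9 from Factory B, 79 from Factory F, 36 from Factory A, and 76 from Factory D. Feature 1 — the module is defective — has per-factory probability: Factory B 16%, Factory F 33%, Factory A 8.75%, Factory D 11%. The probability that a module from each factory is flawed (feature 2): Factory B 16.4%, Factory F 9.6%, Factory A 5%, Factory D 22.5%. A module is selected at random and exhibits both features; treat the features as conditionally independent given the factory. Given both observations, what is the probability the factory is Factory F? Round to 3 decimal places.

By Bayes' rule, posterior ∝ prior × likelihood:
  Factory B: 0.045 × 0.16 × 0.164 = 0.0011808
  Factory F: 0.395 × 0.33 × 0.096 = 0.0125136
  Factory A: 0.18 × 0.0875 × 0.05 = 0.0007875
  Factory D: 0.38 × 0.11 × 0.225 = 0.009405
Total = 0.0238869.
P(Factory F | evidence) = 0.0125136 / 0.0238869 ≈ 0.524.

0.524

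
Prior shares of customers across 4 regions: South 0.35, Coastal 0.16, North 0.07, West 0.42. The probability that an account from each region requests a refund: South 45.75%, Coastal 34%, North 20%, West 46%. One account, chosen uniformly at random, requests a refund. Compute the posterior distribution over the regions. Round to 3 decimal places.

By Bayes' rule, posterior ∝ prior × likelihood:
  South: 0.35 × 0.4575 = 0.160125
  Coastal: 0.16 × 0.34 = 0.0544
  North: 0.07 × 0.2 = 0.014
  West: 0.42 × 0.46 = 0.1932
Total = 0.421725.
P(South | refund) = 0.160125/0.421725 ≈ 0.380
P(Coastal | refund) = 0.0544/0.421725 ≈ 0.129
P(North | refund) = 0.014/0.421725 ≈ 0.033
P(West | refund) = 0.1932/0.421725 ≈ 0.458
(Check: 0.380+0.129+0.033+0.458 = 1.000.)

South 0.380, Coastal 0.129, North 0.033, West 0.458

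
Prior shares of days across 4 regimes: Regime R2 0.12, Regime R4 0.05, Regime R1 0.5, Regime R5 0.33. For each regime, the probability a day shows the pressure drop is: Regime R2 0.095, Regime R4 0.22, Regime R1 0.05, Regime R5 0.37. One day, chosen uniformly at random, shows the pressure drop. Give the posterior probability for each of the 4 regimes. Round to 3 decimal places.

Regime R2 0.067, Regime R4 0.065, Regime R1 0.147, Regime R5 0.720

Unnormalized posteriors (prior × likelihood):
  Regime R2: 0.12 × 0.095 = 0.0114
  Regime R4: 0.05 × 0.22 = 0.011
  Regime R1: 0.5 × 0.05 = 0.025
  Regime R5: 0.33 × 0.37 = 0.1221
Normalizing constant = 0.1695.
P(Regime R2 | drop) = 0.0114/0.1695 ≈ 0.067
P(Regime R4 | drop) = 0.011/0.1695 ≈ 0.065
P(Regime R1 | drop) = 0.025/0.1695 ≈ 0.147
P(Regime R5 | drop) = 0.1221/0.1695 ≈ 0.720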